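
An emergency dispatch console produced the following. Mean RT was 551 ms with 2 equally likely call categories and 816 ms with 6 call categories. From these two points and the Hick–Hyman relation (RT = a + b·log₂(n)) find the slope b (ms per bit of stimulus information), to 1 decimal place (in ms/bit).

Slope: b = (816 − 551) / (log₂ 6 − log₂ 2) = 265/1.5850 = 167.196 ms/bit.

167.2 ms/bit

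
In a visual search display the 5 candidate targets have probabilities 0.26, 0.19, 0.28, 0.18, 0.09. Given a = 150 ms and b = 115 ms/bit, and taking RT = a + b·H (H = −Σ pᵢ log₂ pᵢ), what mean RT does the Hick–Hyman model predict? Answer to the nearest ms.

407 ms

H = 0.26·log₂(1/0.26) + 0.19·log₂(1/0.19) + 0.28·log₂(1/0.28) + 0.18·log₂(1/0.18) + 0.09·log₂(1/0.09) = 2.2327 bits.
RT = 150 + 115 × 2.2327 = 406.76 ms.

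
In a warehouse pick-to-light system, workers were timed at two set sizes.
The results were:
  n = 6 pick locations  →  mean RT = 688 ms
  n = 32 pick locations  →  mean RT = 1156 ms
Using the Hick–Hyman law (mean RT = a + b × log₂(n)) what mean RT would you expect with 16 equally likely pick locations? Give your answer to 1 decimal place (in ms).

962.2 ms

With log₂ n on the abscissa the relation is linear; from the two conditions:
  b = (1156 − 688) / (log₂ 32 − log₂ 6) = 468 / (5 − 2.5850) = 193.786 ms/bit
  a = 688 − 193.786 × 2.5850 = 187.071 ms
Then RT(16) = 187.071 + 193.786 × log₂ 16 = 187.071 + 193.786 × 4 ≈ 962.214 ms.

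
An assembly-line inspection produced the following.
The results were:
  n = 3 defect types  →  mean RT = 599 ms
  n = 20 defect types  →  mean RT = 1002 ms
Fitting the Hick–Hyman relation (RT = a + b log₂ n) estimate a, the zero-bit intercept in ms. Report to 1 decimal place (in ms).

b = (RT₂ − RT₁)/(log₂ n₂ − log₂ n₁) = (1002 − 599)/(4.3219 − 1.5850) = 147.243 ms/bit.
a = RT₁ − b·log₂ n₁ = 599 − 147.243 × 1.5850 = 365.625 ms.

365.6 ms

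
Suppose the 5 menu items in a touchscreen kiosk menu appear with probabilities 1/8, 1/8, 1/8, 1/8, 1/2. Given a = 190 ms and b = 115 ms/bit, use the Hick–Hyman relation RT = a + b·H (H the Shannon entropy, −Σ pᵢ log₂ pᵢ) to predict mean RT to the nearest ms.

Each term −pᵢ log₂ pᵢ: 0.125·3 + 0.125·3 + 0.125·3 + 0.125·3 + 0.5·1; summed, H = 2.000 bits.
Mean RT = a + bH = 190 + 115·2.000 = 420.00 ms.

420 ms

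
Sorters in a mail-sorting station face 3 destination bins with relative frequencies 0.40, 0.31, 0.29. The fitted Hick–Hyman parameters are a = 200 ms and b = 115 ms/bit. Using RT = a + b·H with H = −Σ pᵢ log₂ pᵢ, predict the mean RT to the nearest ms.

Entropy contributions −pᵢ log₂ pᵢ: 0.5288, 0.5238, 0.5179; sum H = 1.5705 bits.
RT = a + bH = 200 + 115·1.5705 = 380.60 ms.

381 ms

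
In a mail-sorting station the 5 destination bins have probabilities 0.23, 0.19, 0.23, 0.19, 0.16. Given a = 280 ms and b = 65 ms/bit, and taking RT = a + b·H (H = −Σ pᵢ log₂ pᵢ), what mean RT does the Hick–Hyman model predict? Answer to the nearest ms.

430 ms

H = 0.23·log₂(1/0.23) + 0.19·log₂(1/0.19) + 0.23·log₂(1/0.23) + 0.19·log₂(1/0.19) + 0.16·log₂(1/0.16) = 2.3088 bits.
RT = 280 + 65 × 2.3088 = 430.07 ms.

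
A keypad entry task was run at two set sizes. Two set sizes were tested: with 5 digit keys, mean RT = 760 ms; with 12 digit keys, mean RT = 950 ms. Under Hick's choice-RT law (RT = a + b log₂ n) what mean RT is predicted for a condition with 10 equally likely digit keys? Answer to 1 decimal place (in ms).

RT is linear in log₂ n, so two points fix the line:
  b = (950 − 760) / (log₂ 12 − log₂ 5) = 190 / (3.5850 − 2.3219) = 150.431 ms/bit
  a = 760 − 150.431 × 2.3219 = 410.709 ms
Then RT(10) = 410.709 + 150.431 × log₂ 10 = 410.709 + 150.431 × 3.3219 ≈ 910.431 ms.

910.4 ms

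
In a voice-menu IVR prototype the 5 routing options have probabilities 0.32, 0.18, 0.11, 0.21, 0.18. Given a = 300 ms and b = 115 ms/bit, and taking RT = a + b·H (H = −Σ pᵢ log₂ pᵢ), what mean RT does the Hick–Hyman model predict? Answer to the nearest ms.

558 ms

Entropy contributions −pᵢ log₂ pᵢ: 0.5260, 0.4453, 0.3503, 0.4728, 0.4453; sum H = 2.2398 bits.
RT = a + bH = 300 + 115·2.2398 = 557.57 ms.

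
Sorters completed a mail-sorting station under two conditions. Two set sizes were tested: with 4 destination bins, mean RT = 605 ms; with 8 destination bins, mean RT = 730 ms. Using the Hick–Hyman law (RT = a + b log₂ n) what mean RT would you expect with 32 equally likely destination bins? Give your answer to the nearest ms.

Solve the two-equation system in a and b:
  b = (730 − 605) / (log₂ 8 − log₂ 4) = 125 / (3 − 2) = 125 ms/bit
  a = 605 − 125 × 2 = 355 ms
Then RT(32) = 355 + 125 × log₂ 32 = 355 + 125 × 5 ≈ 980.000 ms.

980 ms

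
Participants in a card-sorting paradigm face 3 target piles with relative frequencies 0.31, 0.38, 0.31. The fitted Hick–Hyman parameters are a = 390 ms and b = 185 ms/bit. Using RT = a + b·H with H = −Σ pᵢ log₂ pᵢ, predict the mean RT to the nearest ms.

682 ms

H = 0.31·log₂(1/0.31) + 0.38·log₂(1/0.38) + 0.31·log₂(1/0.31) = 1.5780 bits.
RT = 390 + 185 × 1.5780 = 681.94 ms.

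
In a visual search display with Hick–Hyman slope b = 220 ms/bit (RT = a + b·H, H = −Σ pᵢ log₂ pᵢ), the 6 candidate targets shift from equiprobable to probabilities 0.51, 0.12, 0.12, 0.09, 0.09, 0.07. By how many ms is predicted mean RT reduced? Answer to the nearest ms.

102 ms

Equiprobable entropy H₀ = log₂ 6 = 2.5850 bits.
Skewed entropy H = −Σ pᵢ log₂ pᵢ = 2.1234 bits.
ΔRT = b·(H₀ − H) = 220 × 0.4615 = 101.54 ms.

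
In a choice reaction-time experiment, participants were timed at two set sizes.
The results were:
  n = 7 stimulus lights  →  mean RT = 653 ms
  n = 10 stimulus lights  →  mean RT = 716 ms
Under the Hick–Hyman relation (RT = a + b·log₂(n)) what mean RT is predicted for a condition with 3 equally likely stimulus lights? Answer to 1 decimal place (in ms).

Solve the two-equation system in a and b:
  b = (716 − 653) / (log₂ 10 − log₂ 7) = 63 / (3.3219 − 2.8074) = 122.432 ms/bit
  a = 653 − 122.432 × 2.8074 = 309.291 ms
Then RT(3) = 309.291 + 122.432 × log₂ 3 = 309.291 + 122.432 × 1.5850 ≈ 503.341 ms.

503.3 ms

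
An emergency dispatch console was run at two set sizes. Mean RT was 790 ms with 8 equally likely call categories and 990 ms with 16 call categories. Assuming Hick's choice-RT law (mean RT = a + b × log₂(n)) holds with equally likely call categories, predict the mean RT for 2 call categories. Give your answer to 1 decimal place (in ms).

With log₂ n on the abscissa the relation is linear; from the two conditions:
  b = (990 − 790) / (log₂ 16 − log₂ 8) = 200 / (4 − 3) = 200.000 ms/bit
  a = 790 − 200.000 × 3 = 190.000 ms
Then RT(2) = 190.000 + 200.000 × log₂ 2 = 190.000 + 200.000 × 1 ≈ 390.000 ms.

390.0 ms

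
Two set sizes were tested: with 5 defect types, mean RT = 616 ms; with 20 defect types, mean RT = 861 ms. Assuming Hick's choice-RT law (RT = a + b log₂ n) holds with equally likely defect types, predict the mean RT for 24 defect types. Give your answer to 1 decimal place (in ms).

893.2 ms

Fit slope and intercept:
  b = (861 − 616) / (log₂ 20 − log₂ 5) = 245 / (4.3219 − 2.3219) = 122.500 ms/bit
  a = 616 − 122.500 × 2.3219 = 331.564 ms
Then RT(24) = 331.564 + 122.500 × log₂ 24 = 331.564 + 122.500 × 4.5850 ≈ 893.222 ms.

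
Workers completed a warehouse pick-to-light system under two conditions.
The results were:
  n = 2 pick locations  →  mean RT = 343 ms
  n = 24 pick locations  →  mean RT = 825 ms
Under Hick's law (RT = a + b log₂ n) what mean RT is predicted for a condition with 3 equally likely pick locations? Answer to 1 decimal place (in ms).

421.6 ms

Solve the two-equation system in a and b:
  b = (825 − 343) / (log₂ 24 − log₂ 2) = 482 / (4.5850 − 1) = 134.450 ms/bit
  a = 343 − 134.450 × 1 = 208.550 ms
Then RT(3) = 208.550 + 134.450 × log₂ 3 = 208.550 + 134.450 × 1.5850 ≈ 421.649 ms.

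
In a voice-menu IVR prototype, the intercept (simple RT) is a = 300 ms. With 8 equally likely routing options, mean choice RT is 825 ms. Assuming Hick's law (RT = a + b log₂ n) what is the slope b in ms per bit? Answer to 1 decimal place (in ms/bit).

log₂(8) = 3 bits.
b = (RT − a)/log₂ n = (825 − 300) / 3 = 175.000 ms/bit.

175.0 ms/bit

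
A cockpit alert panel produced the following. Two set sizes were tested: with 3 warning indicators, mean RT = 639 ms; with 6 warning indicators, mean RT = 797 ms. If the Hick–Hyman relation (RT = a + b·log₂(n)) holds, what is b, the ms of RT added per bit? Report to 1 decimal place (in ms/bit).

158.0 ms/bit

Slope: b = (797 − 639) / (log₂ 6 − log₂ 3) = 158/1.0000 = 158.000 ms/bit.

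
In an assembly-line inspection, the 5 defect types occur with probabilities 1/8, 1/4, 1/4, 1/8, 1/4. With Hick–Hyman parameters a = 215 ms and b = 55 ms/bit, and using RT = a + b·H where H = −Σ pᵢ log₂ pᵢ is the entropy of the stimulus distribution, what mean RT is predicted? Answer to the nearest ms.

339 ms

Each term −pᵢ log₂ pᵢ: 0.125·3 + 0.25·2 + 0.25·2 + 0.125·3 + 0.25·2; summed, H = 2.250 bits.
Mean RT = a + bH = 215 + 55·2.250 = 338.75 ms.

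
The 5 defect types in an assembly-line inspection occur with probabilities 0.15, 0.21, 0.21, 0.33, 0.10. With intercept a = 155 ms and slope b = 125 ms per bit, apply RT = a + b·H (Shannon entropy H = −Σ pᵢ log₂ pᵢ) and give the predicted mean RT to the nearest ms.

432 ms

Entropy contributions −pᵢ log₂ pᵢ: 0.4105, 0.4728, 0.4728, 0.5278, 0.3322; sum H = 2.2162 bits.
RT = a + bH = 155 + 125·2.2162 = 432.03 ms.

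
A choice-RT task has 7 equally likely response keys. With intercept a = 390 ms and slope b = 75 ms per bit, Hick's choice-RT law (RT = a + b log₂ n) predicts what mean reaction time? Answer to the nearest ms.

601 ms

log₂(7) = 2.8074 bits, so RT = 390 + 75 × 2.8074 ≈ 600.552 ms.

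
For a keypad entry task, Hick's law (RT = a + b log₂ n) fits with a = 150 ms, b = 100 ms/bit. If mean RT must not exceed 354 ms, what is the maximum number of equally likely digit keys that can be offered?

4

Set 150 + 100·log₂ n ≤ 354 → log₂ n ≤ (354 − 150)/100 = 2.0400.
So n ≤ 2^2.0400 = 4.112; the largest integer n is 4.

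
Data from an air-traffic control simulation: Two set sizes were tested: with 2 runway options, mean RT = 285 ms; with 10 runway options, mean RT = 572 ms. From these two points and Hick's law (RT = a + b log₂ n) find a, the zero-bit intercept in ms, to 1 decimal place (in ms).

b = (RT₂ − RT₁)/(log₂ n₂ − log₂ n₁) = (572 − 285)/(3.3219 − 1) = 123.604 ms/bit.
a = RT₁ − b·log₂ n₁ = 285 − 123.604 × 1 = 161.396 ms.

161.4 ms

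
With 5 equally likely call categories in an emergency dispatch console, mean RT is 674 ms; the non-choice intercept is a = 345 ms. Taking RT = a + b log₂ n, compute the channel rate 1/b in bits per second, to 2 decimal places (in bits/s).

7.06 bits/s

Choice component = 674 − 345 = 329 ms over log₂(5) = 2.3219 bits.
b = 329 / 2.3219 = 141.693 ms/bit, so 1/b = 7.058 bits/s.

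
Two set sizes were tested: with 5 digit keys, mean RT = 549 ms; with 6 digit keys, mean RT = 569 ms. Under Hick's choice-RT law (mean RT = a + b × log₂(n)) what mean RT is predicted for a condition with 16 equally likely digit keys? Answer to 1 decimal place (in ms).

676.6 ms

With log₂ n on the abscissa the relation is linear; from the two conditions:
  b = (569 − 549) / (log₂ 6 − log₂ 5) = 20 / (2.5850 − 2.3219) = 76.036 ms/bit
  a = 549 − 76.036 × 2.3219 = 372.451 ms
Then RT(16) = 372.451 + 76.036 × log₂ 16 = 372.451 + 76.036 × 4 ≈ 676.593 ms.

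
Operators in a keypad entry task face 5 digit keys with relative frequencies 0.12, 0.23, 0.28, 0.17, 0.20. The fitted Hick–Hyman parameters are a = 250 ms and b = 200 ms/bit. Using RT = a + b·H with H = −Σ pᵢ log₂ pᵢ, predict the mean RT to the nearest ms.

H = 0.12·log₂(1/0.12) + 0.23·log₂(1/0.23) + 0.28·log₂(1/0.28) + 0.17·log₂(1/0.17) + 0.20·log₂(1/0.20) = 2.2679 bits.
RT = 250 + 200 × 2.2679 = 703.59 ms.

704 ms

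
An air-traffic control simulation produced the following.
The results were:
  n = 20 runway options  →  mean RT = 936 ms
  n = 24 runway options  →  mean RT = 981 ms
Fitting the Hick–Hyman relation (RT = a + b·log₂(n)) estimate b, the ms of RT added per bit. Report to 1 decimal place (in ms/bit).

b = (RT₂ − RT₁)/(log₂ n₂ − log₂ n₁) = (981 − 936)/(4.5850 − 4.3219) = 171.080 ms/bit.

171.1 ms/bit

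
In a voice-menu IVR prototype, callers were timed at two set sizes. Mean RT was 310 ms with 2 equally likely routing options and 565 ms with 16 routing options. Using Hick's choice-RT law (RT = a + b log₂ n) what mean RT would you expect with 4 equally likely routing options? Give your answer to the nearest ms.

Fit slope and intercept:
  b = (565 − 310) / (log₂ 16 − log₂ 2) = 255 / (4 − 1) = 85 ms/bit
  a = 310 − 85 × 1 = 225 ms
Then RT(4) = 225 + 85 × log₂ 4 = 225 + 85 × 2 ≈ 395.000 ms.

395 ms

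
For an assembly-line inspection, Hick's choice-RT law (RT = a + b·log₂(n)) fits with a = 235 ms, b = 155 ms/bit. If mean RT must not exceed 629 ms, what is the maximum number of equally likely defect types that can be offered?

Information budget: (629 − 235)/155 = 2.5419 bits, so n ≤ 2^2.5419 = 5.824 → at most 5.

5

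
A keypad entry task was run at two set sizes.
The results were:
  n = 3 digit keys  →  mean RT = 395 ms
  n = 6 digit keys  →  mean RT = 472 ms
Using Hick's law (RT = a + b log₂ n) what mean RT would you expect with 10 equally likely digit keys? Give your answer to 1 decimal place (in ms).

528.7 ms

Solve the two-equation system in a and b:
  b = (472 − 395) / (log₂ 6 − log₂ 3) = 77 / (2.5850 − 1.5850) = 77.000 ms/bit
  a = 395 − 77.000 × 1.5850 = 272.958 ms
Then RT(10) = 272.958 + 77.000 × log₂ 10 = 272.958 + 77.000 × 3.3219 ≈ 528.746 ms.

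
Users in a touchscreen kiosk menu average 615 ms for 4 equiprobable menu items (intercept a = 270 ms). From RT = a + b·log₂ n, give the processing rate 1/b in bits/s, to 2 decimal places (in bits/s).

b = (615 − 270)/log₂ 4 = 345/2 = 172.500 ms per bit = 0.17250 s/bit; the reciprocal is 5.797 bits/s.

5.80 bits/s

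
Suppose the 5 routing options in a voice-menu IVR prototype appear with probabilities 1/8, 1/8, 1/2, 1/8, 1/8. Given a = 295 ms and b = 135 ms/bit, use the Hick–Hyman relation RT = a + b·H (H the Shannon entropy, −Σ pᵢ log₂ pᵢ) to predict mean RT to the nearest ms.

565 ms

H = −Σ pᵢ log₂ pᵢ = 0.125·3 + 0.125·3 + 0.5·1 + 0.125·3 + 0.125·3 = 2.000 bits.
RT = 295 + 135 × 2.000 = 565.00 ms.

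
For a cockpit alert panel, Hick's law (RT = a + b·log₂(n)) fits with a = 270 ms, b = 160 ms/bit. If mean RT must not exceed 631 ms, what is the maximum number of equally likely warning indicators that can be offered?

160·log₂ n ≤ 631 − 270 = 361, giving log₂ n ≤ 2.2563 and n ≤ 4.777. The largest whole number is 4.

4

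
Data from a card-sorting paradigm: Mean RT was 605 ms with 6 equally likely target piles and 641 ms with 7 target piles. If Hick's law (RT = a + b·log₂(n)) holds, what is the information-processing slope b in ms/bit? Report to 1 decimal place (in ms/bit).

b = (RT₂ − RT₁)/(log₂ n₂ − log₂ n₁) = (641 − 605)/(2.8074 − 2.5850) = 161.876 ms/bit.

161.9 ms/bit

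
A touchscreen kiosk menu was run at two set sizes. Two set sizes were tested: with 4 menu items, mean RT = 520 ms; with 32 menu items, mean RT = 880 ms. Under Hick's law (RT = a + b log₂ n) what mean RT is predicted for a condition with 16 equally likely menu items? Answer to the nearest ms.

With log₂ n on the abscissa the relation is linear; from the two conditions:
  b = (880 − 520) / (log₂ 32 − log₂ 4) = 360 / (5 − 2) = 120 ms/bit
  a = 520 − 120 × 2 = 280 ms
Then RT(16) = 280 + 120 × log₂ 16 = 280 + 120 × 4 ≈ 760.000 ms.

760 ms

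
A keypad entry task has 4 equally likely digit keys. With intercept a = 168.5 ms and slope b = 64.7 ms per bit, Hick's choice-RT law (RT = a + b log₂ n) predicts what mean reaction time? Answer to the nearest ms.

log₂(4) = 2 bits, so RT = 168.5 + 64.7 × 2 ≈ 297.900 ms.

298 ms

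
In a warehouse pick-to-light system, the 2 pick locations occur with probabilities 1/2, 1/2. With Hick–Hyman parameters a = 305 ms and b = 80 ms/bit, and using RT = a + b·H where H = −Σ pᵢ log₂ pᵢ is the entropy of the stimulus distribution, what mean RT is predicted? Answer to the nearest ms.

385 ms

H = −Σ pᵢ log₂ pᵢ = 0.5·1 + 0.5·1 = 1.000 bits.
RT = 305 + 80 × 1.000 = 385.00 ms.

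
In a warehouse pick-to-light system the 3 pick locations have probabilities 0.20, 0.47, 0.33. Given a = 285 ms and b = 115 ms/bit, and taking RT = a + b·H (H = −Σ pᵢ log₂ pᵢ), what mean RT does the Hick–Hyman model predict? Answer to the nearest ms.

458 ms

H = 0.20·log₂(1/0.20) + 0.47·log₂(1/0.47) + 0.33·log₂(1/0.33) = 1.5042 bits.
RT = 285 + 115 × 1.5042 = 457.98 ms.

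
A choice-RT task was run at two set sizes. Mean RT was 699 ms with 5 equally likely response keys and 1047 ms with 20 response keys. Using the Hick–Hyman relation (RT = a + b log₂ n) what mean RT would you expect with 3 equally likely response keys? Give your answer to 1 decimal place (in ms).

570.8 ms

RT is linear in log₂ n, so two points fix the line:
  b = (1047 − 699) / (log₂ 20 − log₂ 5) = 348 / (4.3219 − 2.3219) = 174.000 ms/bit
  a = 699 − 174.000 × 2.3219 = 294.985 ms
Then RT(3) = 294.985 + 174.000 × log₂ 3 = 294.985 + 174.000 × 1.5850 ≈ 570.768 ms.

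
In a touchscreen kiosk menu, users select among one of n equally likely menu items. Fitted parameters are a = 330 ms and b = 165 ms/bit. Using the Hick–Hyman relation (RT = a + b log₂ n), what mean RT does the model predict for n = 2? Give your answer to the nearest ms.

log₂(2) = 1 bits, so RT = 330 + 165 × 1 ≈ 495.000 ms.

495 ms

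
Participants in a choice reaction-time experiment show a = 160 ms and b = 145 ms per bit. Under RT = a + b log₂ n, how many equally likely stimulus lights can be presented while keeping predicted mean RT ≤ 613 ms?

Set 160 + 145·log₂ n ≤ 613 → log₂ n ≤ (613 − 160)/145 = 3.1241.
So n ≤ 2^3.1241 = 8.719; the largest integer n is 8.

8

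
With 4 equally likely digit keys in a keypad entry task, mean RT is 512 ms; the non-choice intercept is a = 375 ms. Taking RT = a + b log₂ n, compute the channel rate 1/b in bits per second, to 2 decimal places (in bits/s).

b = (512 − 375)/log₂ 4 = 137/2 = 68.500 ms per bit = 0.06850 s/bit; the reciprocal is 14.599 bits/s.

14.60 bits/s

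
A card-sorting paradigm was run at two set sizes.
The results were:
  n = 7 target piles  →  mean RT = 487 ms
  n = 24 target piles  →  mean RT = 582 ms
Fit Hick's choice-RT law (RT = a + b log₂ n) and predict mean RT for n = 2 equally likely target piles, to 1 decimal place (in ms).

Solve the two-equation system in a and b:
  b = (582 − 487) / (log₂ 24 − log₂ 7) = 95 / (4.5850 − 2.8074) = 53.443 ms/bit
  a = 487 − 53.443 × 2.8074 = 336.968 ms
Then RT(2) = 336.968 + 53.443 × log₂ 2 = 336.968 + 53.443 × 1 ≈ 390.410 ms.

390.4 ms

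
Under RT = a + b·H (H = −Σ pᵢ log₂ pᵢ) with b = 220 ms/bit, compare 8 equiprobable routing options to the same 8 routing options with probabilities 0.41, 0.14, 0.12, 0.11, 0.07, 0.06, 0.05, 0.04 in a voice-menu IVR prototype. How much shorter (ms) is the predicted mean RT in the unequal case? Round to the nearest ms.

98 ms

The RT saving is b·ΔH. Equiprobable H₀ = log₂(8) = 3.0000 bits; with the given probabilities H = 2.5558 bits.
b·(H₀ − H) = 220 × (3.0000 − 2.5558) = 97.73 ms.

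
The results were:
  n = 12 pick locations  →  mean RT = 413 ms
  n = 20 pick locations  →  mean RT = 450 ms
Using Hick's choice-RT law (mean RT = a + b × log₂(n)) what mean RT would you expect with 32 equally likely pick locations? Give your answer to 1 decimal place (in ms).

484.0 ms

Solve the two-equation system in a and b:
  b = (450 − 413) / (log₂ 20 − log₂ 12) = 37 / (4.3219 − 3.5850) = 50.206 ms/bit
  a = 413 − 50.206 × 3.5850 = 233.014 ms
Then RT(32) = 233.014 + 50.206 × log₂ 32 = 233.014 + 50.206 × 5 ≈ 484.043 ms.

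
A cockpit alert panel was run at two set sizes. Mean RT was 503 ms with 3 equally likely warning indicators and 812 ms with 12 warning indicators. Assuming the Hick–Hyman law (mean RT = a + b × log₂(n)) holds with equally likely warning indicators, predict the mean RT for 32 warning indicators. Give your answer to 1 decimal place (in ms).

1030.6 ms

Solve the two-equation system in a and b:
  b = (812 − 503) / (log₂ 12 − log₂ 3) = 309 / (3.5850 − 1.5850) = 154.500 ms/bit
  a = 503 − 154.500 × 1.5850 = 258.123 ms
Then RT(32) = 258.123 + 154.500 × log₂ 32 = 258.123 + 154.500 × 5 ≈ 1030.623 ms.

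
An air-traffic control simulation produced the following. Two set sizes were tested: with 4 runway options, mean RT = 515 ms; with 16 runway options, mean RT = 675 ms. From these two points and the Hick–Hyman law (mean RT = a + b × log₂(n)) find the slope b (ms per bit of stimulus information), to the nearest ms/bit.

80 ms/bit

b = (RT₂ − RT₁)/(log₂ n₂ − log₂ n₁) = (675 − 515)/(4 − 2) = 80 ms/bit.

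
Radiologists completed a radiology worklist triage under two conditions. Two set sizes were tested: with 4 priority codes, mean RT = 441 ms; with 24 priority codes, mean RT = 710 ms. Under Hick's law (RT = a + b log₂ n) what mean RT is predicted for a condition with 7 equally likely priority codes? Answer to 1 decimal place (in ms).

525.0 ms

RT is linear in log₂ n, so two points fix the line:
  b = (710 − 441) / (log₂ 24 − log₂ 4) = 269 / (4.5850 − 2) = 104.063 ms/bit
  a = 441 − 104.063 × 2 = 232.873 ms
Then RT(7) = 232.873 + 104.063 × log₂ 7 = 232.873 + 104.063 × 2.8074 ≈ 525.016 ms.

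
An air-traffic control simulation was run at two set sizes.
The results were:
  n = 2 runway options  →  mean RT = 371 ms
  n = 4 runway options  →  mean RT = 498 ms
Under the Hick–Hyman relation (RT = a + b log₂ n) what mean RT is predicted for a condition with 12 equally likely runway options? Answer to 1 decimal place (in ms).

699.3 ms

Fit slope and intercept:
  b = (498 − 371) / (log₂ 4 − log₂ 2) = 127 / (2 − 1) = 127.000 ms/bit
  a = 371 − 127.000 × 1 = 244.000 ms
Then RT(12) = 244.000 + 127.000 × log₂ 12 = 244.000 + 127.000 × 3.5850 ≈ 699.290 ms.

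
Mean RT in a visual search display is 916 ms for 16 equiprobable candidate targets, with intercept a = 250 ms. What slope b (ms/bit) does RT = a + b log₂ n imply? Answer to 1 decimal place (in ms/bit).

166.5 ms/bit

log₂(16) = 4 bits.
b = (RT − a)/log₂ n = (916 − 250) / 4 = 166.500 ms/bit.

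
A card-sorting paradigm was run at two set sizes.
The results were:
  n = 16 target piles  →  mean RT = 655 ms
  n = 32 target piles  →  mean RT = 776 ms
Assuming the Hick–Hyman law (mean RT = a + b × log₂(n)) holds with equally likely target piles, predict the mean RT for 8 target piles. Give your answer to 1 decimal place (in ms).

534.0 ms

RT is linear in log₂ n, so two points fix the line:
  b = (776 − 655) / (log₂ 32 − log₂ 16) = 121 / (5 − 4) = 121.000 ms/bit
  a = 655 − 121.000 × 4 = 171.000 ms
Then RT(8) = 171.000 + 121.000 × log₂ 8 = 171.000 + 121.000 × 3 ≈ 534.000 ms.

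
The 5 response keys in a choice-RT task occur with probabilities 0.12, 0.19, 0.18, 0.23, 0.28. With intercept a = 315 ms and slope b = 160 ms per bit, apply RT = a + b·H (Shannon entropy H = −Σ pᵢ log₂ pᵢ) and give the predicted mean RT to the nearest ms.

678 ms

H = 0.12·log₂(1/0.12) + 0.19·log₂(1/0.19) + 0.18·log₂(1/0.18) + 0.23·log₂(1/0.23) + 0.28·log₂(1/0.28) = 2.2695 bits.
RT = 315 + 160 × 2.2695 = 678.12 ms.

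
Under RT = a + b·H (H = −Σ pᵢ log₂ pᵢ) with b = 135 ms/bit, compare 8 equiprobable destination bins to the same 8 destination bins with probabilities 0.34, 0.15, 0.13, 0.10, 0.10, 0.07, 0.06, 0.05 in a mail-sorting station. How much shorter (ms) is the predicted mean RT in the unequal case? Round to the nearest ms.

38 ms

The RT saving is b·ΔH. Equiprobable H₀ = log₂(8) = 3.0000 bits; with the given probabilities H = 2.7149 bits.
b·(H₀ − H) = 135 × (3.0000 − 2.7149) = 38.48 ms.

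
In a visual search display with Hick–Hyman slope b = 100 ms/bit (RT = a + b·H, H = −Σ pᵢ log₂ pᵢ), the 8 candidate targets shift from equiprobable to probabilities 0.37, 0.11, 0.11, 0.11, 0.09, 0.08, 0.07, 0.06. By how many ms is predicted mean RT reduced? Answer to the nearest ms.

Equiprobable entropy H₀ = log₂ 8 = 3.0000 bits.
Skewed entropy H = −Σ pᵢ log₂ pᵢ = 2.6978 bits.
ΔRT = b·(H₀ − H) = 100 × 0.3022 = 30.22 ms.

30 ms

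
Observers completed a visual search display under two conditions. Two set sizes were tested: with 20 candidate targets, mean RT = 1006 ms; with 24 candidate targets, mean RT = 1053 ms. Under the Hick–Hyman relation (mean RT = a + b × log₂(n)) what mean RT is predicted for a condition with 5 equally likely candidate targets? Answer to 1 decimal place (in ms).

648.6 ms

RT is linear in log₂ n, so two points fix the line:
  b = (1053 − 1006) / (log₂ 24 − log₂ 20) = 47 / (4.5850 − 4.3219) = 178.684 ms/bit
  a = 1006 − 178.684 × 4.3219 = 233.741 ms
Then RT(5) = 233.741 + 178.684 × log₂ 5 = 233.741 + 178.684 × 2.3219 ≈ 648.632 ms.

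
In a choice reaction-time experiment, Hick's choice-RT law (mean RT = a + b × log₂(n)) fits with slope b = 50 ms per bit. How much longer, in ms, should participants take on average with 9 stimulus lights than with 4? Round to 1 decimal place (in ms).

58.5 ms

Only the slope matters, since a is common to both: ΔRT = b·log₂(n₂/n₁).
log₂(9) − log₂(4) = 3.1699 − 2 = 1.1699.
ΔRT = 50 × 1.1699 = 58.496 ms.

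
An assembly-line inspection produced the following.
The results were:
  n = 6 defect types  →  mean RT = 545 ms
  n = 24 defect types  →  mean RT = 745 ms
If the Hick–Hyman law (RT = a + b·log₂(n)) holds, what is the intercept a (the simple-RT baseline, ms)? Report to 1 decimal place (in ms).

286.5 ms

b = (RT₂ − RT₁)/(log₂ n₂ − log₂ n₁) = (745 − 545)/(4.5850 − 2.5850) = 100.000 ms/bit.
Intercept: a = 545 − 100.000·log₂(6) = 286.504 ms.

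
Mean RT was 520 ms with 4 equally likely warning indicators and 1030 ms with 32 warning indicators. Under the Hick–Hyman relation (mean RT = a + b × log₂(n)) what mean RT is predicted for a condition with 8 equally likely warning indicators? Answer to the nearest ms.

690 ms

Solve the two-equation system in a and b:
  b = (1030 − 520) / (log₂ 32 − log₂ 4) = 510 / (5 − 2) = 170 ms/bit
  a = 520 − 170 × 2 = 180 ms
Then RT(8) = 180 + 170 × log₂ 8 = 180 + 170 × 3 ≈ 690.000 ms.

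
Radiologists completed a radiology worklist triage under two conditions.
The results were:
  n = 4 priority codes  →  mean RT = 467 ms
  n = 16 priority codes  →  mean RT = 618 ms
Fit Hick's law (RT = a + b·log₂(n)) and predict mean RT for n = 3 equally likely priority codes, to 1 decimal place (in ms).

435.7 ms

With log₂ n on the abscissa the relation is linear; from the two conditions:
  b = (618 − 467) / (log₂ 16 − log₂ 4) = 151 / (4 − 2) = 75.500 ms/bit
  a = 467 − 75.500 × 2 = 316.000 ms
Then RT(3) = 316.000 + 75.500 × log₂ 3 = 316.000 + 75.500 × 1.5850 ≈ 435.665 ms.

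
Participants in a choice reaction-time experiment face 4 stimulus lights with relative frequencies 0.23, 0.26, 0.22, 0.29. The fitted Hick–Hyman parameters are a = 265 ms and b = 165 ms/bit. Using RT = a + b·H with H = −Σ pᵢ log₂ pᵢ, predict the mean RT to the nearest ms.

Entropy contributions −pᵢ log₂ pᵢ: 0.4877, 0.5053, 0.4806, 0.5179; sum H = 1.9914 bits.
RT = a + bH = 265 + 165·1.9914 = 593.59 ms.

594 ms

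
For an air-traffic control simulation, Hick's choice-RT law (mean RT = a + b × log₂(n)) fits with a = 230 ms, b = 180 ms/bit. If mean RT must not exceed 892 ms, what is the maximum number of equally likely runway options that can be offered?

Information budget: (892 − 230)/180 = 3.6778 bits, so n ≤ 2^3.6778 = 12.797 → at most 12.

12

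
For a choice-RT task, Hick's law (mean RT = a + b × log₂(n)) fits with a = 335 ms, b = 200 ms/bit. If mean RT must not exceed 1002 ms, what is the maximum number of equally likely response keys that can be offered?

200·log₂ n ≤ 1002 − 335 = 667, giving log₂ n ≤ 3.3350 and n ≤ 10.091. The largest whole number is 10.

10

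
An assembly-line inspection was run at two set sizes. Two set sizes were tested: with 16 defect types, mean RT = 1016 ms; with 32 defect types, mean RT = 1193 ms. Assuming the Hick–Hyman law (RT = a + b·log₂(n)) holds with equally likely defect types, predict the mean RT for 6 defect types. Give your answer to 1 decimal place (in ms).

Solve the two-equation system in a and b:
  b = (1193 − 1016) / (log₂ 32 − log₂ 16) = 177 / (5 − 4) = 177.000 ms/bit
  a = 1016 − 177.000 × 4 = 308.000 ms
Then RT(6) = 308.000 + 177.000 × log₂ 6 = 308.000 + 177.000 × 2.5850 ≈ 765.538 ms.

765.5 ms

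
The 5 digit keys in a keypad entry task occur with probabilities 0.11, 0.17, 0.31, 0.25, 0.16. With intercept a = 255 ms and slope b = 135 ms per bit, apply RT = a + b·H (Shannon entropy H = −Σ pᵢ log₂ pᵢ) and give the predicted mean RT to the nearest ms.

H = 0.11·log₂(1/0.11) + 0.17·log₂(1/0.17) + 0.31·log₂(1/0.31) + 0.25·log₂(1/0.25) + 0.16·log₂(1/0.16) = 2.2317 bits.
RT = 255 + 135 × 2.2317 = 556.28 ms.

556 ms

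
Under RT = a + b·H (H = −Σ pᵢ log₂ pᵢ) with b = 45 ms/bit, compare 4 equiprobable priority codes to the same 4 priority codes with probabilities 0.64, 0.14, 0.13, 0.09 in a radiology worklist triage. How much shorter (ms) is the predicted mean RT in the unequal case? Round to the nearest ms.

22 ms

Equiprobable entropy H₀ = log₂ 4 = 2.0000 bits.
Skewed entropy H = −Σ pᵢ log₂ pᵢ = 1.5045 bits.
ΔRT = b·(H₀ − H) = 45 × 0.4955 = 22.30 ms.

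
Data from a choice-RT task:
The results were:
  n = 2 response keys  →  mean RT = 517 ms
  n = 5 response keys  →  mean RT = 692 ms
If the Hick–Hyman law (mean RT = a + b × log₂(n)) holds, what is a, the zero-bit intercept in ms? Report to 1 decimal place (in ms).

384.6 ms

The slope on a log₂ axis is (692 − 517) / (2.3219 − 1) = 132.382 ms/bit.
a = RT₁ − b·log₂ n₁ = 517 − 132.382 × 1 = 384.618 ms.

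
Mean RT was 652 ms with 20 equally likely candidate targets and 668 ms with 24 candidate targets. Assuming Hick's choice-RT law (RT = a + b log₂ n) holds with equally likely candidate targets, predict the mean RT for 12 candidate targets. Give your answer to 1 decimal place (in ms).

Fit slope and intercept:
  b = (668 − 652) / (log₂ 24 − log₂ 20) = 16 / (4.5850 − 4.3219) = 60.829 ms/bit
  a = 652 − 60.829 × 4.3219 = 389.103 ms
Then RT(12) = 389.103 + 60.829 × log₂ 12 = 389.103 + 60.829 × 3.5850 ≈ 607.171 ms.

607.2 ms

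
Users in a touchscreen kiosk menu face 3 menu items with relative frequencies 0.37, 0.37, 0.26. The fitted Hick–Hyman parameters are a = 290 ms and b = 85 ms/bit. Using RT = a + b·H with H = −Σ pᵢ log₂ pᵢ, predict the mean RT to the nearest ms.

423 ms

Entropy contributions −pᵢ log₂ pᵢ: 0.5307, 0.5307, 0.5053; sum H = 1.5667 bits.
RT = a + bH = 290 + 85·1.5667 = 423.17 ms.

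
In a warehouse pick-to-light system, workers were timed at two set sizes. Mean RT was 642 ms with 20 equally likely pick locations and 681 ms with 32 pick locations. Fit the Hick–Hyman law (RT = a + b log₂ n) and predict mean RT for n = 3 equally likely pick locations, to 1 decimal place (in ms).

Fit slope and intercept:
  b = (681 − 642) / (log₂ 32 − log₂ 20) = 39 / (5 − 4.3219) = 57.516 ms/bit
  a = 642 − 57.516 × 4.3219 = 393.420 ms
Then RT(3) = 393.420 + 57.516 × log₂ 3 = 393.420 + 57.516 × 1.5850 ≈ 484.581 ms.

484.6 ms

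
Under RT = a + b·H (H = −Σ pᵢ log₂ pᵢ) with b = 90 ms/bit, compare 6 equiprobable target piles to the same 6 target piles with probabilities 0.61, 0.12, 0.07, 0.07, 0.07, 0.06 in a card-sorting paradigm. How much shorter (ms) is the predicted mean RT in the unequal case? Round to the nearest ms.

The RT saving is b·ΔH. Equiprobable H₀ = log₂(6) = 2.5850 bits; with the given probabilities H = 1.8513 bits.
b·(H₀ − H) = 90 × (2.5850 − 1.8513) = 66.03 ms.

66 ms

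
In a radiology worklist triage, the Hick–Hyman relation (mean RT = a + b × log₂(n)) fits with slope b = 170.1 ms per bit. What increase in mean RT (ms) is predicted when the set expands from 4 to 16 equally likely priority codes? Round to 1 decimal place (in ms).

340.2 ms

The intercept a cancels: ΔRT = b·(log₂ n₂ − log₂ n₁) = b·log₂(n₂/n₁).
log₂(16) − log₂(4) = log₂(16/4) = log₂(4) = 2.
ΔRT = 170.1 × 2.0000 = 340.200 ms.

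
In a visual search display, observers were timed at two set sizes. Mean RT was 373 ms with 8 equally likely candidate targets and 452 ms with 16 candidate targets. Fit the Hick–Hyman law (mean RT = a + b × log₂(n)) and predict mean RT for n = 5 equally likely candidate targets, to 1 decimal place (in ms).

319.4 ms

Fit slope and intercept:
  b = (452 − 373) / (log₂ 16 − log₂ 8) = 79 / (4 − 3) = 79.000 ms/bit
  a = 373 − 79.000 × 3 = 136.000 ms
Then RT(5) = 136.000 + 79.000 × log₂ 5 = 136.000 + 79.000 × 2.3219 ≈ 319.432 ms.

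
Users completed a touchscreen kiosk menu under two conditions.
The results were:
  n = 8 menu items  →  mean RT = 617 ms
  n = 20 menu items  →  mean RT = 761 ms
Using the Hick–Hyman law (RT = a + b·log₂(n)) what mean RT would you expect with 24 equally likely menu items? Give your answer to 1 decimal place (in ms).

Solve the two-equation system in a and b:
  b = (761 − 617) / (log₂ 20 − log₂ 8) = 144 / (4.3219 − 3) = 108.932 ms/bit
  a = 617 − 108.932 × 3 = 290.205 ms
Then RT(24) = 290.205 + 108.932 × log₂ 24 = 290.205 + 108.932 × 4.5850 ≈ 789.653 ms.

789.7 ms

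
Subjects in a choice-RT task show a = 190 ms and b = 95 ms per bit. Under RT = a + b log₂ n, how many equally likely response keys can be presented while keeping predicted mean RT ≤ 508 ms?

Information budget: (508 − 190)/95 = 3.3474 bits, so n ≤ 2^3.3474 = 10.178 → at most 10.

10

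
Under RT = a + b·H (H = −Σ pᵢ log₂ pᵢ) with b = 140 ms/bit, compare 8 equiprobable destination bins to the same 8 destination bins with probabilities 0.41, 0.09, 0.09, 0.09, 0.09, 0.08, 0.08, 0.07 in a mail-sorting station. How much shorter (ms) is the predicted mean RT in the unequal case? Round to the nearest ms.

52 ms

Equiprobable entropy H₀ = log₂ 8 = 3.0000 bits.
Skewed entropy H = −Σ pᵢ log₂ pᵢ = 2.6296 bits.
ΔRT = b·(H₀ − H) = 140 × 0.3704 = 51.86 ms.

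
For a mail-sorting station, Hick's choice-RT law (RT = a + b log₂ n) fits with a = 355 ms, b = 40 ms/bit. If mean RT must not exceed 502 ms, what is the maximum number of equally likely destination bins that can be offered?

Information budget: (502 − 355)/40 = 3.6750 bits, so n ≤ 2^3.6750 = 12.773 → at most 12.

12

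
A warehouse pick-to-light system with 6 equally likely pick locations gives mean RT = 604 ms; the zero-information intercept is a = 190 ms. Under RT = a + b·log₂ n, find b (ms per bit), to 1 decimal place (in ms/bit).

160.2 ms/bit

log₂(6) = 2.5850 bits.
b = (RT − a)/log₂ n = (604 − 190) / 2.5850 = 160.157 ms/bit.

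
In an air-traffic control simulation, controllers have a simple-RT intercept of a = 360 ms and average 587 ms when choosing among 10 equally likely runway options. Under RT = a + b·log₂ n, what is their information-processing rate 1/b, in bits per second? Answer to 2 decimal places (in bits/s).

14.63 bits/s

b = (587 − 360)/log₂ 10 = 227/3.3219 = 68.334 ms per bit = 0.06833 s/bit; the reciprocal is 14.634 bits/s.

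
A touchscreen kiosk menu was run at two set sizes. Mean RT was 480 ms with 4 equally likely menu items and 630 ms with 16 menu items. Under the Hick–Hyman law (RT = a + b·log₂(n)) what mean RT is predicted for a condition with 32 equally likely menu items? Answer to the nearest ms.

Fit slope and intercept:
  b = (630 − 480) / (log₂ 16 − log₂ 4) = 150 / (4 − 2) = 75 ms/bit
  a = 480 − 75 × 2 = 330 ms
Then RT(32) = 330 + 75 × log₂ 32 = 330 + 75 × 5 ≈ 705.000 ms.

705 ms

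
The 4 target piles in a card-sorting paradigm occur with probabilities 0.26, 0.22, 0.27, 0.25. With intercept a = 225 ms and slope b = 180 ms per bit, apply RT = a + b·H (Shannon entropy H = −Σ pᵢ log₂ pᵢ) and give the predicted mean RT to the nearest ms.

584 ms

H = 0.26·log₂(1/0.26) + 0.22·log₂(1/0.22) + 0.27·log₂(1/0.27) + 0.25·log₂(1/0.25) = 1.9959 bits.
RT = 225 + 180 × 1.9959 = 584.26 ms.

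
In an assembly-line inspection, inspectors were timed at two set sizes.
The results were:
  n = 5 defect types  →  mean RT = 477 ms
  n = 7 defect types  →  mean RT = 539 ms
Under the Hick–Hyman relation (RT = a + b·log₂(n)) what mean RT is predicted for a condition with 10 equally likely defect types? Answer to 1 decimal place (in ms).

Solve the two-equation system in a and b:
  b = (539 − 477) / (log₂ 7 − log₂ 5) = 62 / (2.8074 − 2.3219) = 127.723 ms/bit
  a = 477 − 127.723 × 2.3219 = 180.437 ms
Then RT(10) = 180.437 + 127.723 × log₂ 10 = 180.437 + 127.723 × 3.3219 ≈ 604.723 ms.

604.7 ms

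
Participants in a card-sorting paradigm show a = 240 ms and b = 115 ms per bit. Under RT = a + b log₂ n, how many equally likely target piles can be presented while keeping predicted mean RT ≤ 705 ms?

115·log₂ n ≤ 705 − 240 = 465, giving log₂ n ≤ 4.0435 and n ≤ 16.490. The largest whole number is 16.

16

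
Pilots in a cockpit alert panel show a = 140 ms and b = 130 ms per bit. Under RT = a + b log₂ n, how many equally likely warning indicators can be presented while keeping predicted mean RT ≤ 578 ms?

130·log₂ n ≤ 578 − 140 = 438, giving log₂ n ≤ 3.3692 and n ≤ 10.333. The largest whole number is 10.

10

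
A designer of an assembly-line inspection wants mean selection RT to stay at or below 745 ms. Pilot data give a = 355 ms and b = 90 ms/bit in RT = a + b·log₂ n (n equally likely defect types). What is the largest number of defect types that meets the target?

20

Set 355 + 90·log₂ n ≤ 745 → log₂ n ≤ (745 − 355)/90 = 4.3333.
So n ≤ 2^4.3333 = 20.159; the largest integer n is 20.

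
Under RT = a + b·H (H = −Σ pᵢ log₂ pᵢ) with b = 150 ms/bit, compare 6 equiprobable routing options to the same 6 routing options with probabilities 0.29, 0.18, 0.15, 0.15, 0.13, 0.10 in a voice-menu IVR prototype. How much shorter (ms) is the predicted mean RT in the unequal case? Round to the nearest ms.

The RT saving is b·ΔH. Equiprobable H₀ = log₂(6) = 2.5850 bits; with the given probabilities H = 2.4991 bits.
b·(H₀ − H) = 150 × (2.5850 − 2.4991) = 12.87 ms.

13 ms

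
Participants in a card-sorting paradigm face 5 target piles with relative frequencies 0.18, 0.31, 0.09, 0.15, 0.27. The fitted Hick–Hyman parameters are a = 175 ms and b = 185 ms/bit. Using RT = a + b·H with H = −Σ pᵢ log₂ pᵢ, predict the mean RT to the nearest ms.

H = 0.18·log₂(1/0.18) + 0.31·log₂(1/0.31) + 0.09·log₂(1/0.09) + 0.15·log₂(1/0.15) + 0.27·log₂(1/0.27) = 2.2023 bits.
RT = 175 + 185 × 2.2023 = 582.43 ms.

582 ms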